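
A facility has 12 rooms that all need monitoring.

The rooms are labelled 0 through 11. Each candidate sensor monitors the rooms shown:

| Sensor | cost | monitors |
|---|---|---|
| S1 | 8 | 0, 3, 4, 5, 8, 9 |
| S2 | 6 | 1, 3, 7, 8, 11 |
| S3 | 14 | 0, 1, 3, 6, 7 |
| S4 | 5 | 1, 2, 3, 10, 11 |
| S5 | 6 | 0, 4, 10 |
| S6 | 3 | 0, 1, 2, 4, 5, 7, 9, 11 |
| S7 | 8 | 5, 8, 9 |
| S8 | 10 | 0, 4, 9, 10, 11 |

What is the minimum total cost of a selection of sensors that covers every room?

S1, S3, S4 together cover every room (S1 ∪ S3 ∪ S4 = {0, 1, 2, 3, 4, 5, 6, 7, 8, 9, 10, 11}); total cost 8 + 14 + 5 = 27.
The greedy pick S6, S4, S2, S3 costs 28; no covering selection beats 27.

27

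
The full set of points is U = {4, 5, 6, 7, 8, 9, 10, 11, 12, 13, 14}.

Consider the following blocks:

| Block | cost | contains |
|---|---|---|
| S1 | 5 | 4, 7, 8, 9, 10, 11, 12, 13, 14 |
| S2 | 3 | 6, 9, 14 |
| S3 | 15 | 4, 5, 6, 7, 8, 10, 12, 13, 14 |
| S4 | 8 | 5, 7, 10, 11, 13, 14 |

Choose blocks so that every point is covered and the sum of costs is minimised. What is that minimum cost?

16

S1, S2, S4 together cover every point (S1 ∪ S2 ∪ S4 = {4, 5, 6, 7, 8, 9, 10, 11, 12, 13, 14}); total cost 5 + 3 + 8 = 16.
No covering selection has total cost below 16.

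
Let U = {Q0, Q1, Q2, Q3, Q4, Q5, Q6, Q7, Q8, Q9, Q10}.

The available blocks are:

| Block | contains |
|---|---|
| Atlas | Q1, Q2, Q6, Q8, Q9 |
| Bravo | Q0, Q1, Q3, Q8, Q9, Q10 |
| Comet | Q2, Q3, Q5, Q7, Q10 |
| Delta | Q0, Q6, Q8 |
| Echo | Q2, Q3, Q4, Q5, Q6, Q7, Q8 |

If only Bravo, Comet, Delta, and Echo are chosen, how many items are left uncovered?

Union of Bravo, Comet, Delta, Echo = {Q0, Q1, Q2, Q3, Q4, Q5, Q6, Q7, Q8, Q9, Q10} — that's every item, so 0 are uncovered.

0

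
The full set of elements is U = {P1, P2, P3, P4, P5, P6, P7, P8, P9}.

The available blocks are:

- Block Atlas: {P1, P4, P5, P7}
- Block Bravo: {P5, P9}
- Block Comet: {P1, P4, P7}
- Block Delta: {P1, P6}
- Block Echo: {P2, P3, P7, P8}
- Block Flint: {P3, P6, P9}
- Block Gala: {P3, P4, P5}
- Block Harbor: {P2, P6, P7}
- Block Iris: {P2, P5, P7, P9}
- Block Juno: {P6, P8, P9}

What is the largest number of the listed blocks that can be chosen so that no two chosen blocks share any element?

Bravo, Delta, Echo are pairwise disjoint (Bravo={P5,P9}; Delta={P1,P6}; Echo={P2,P3,P7,P8}).
Every remaining block overlaps one of these, and no 4 of the listed blocks are pairwise disjoint, so 3 is the maximum.

3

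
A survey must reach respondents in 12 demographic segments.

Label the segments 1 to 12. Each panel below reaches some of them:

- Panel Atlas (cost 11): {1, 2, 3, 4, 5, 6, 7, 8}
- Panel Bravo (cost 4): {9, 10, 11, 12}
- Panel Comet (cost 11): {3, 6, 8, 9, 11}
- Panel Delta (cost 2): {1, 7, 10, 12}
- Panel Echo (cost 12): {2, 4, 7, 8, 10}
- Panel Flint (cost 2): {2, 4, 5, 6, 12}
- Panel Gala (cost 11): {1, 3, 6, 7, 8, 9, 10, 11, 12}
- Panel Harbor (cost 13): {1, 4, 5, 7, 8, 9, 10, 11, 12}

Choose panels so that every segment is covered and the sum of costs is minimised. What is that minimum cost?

13

Flint, Gala together cover every segment (Flint ∪ Gala = {1, 2, 3, 4, 5, 6, 7, 8, 9, 10, 11, 12}); total cost 2 + 11 = 13.
The greedy pick Flint, Delta, Bravo, Atlas costs 19; no covering selection beats 13.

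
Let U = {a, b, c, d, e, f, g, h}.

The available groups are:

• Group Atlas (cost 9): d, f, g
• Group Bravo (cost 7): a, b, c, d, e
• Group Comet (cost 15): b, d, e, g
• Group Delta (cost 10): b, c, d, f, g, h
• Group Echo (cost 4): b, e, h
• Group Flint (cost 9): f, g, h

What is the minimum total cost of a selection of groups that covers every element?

16

Bravo, Flint together cover every element (Bravo ∪ Flint = {a, b, c, d, e, f, g, h}); total cost 7 + 9 = 16.
The greedy pick Echo, Bravo, Atlas costs 20; no covering selection beats 16.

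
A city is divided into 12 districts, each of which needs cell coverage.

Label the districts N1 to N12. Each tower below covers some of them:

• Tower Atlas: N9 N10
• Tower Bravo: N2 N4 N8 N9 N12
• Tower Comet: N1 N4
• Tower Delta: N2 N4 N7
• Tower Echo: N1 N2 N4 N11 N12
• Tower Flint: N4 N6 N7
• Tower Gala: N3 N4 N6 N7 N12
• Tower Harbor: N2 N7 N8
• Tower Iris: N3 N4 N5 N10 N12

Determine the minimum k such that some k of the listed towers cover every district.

4

Take {Bravo, Echo, Gala, Iris}. Their union is {N1, N2, N3, N4, N5, N6, N7, N8, N9, N10, N11, N12}, which is all 12 districts.
Only Iris contains N5, so Iris is forced; the remaining 7 districts need at least 3 more towers (each remaining tower adds at most 3) — so at least 4 towers are needed, and 4 is optimal.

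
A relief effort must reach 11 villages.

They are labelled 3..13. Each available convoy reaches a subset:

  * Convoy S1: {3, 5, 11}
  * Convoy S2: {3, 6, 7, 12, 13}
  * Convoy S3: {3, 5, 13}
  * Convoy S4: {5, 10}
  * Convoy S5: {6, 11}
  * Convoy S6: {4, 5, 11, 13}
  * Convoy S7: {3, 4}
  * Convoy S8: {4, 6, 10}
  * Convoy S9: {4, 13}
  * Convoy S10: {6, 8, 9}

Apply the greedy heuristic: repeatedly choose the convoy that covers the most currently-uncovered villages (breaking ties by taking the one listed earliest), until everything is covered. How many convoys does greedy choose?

Greedy: pick S2 (covers 5 new) → pick S6 (covers 3 new) → pick S10 (covers 2 new) → pick S4 (covers 1 new). Total picks: 4.

4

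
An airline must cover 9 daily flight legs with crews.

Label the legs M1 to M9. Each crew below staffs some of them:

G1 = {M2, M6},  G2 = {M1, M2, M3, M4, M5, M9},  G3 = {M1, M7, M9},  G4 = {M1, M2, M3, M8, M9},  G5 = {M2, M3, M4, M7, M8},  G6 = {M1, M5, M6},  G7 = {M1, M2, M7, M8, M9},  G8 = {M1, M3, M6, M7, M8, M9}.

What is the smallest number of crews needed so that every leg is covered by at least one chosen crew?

Take {G2, G8}. Their union is {M1, M2, M3, M4, M5, M6, M7, M8, M9}, which is all 9 legs.
No single crew has all 9 legs (the largest, G2, has 6), so 2 is optimal.

2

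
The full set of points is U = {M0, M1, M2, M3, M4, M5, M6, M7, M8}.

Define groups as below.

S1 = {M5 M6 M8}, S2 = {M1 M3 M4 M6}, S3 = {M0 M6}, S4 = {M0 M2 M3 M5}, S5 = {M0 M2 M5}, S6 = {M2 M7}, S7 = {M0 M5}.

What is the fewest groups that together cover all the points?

S1, S2, S6, and S7 cover everything between them: the union {M0, M1, M2, M3, M4, M5, M6, M7, M8} is all of U.
No 3 of the 7 groups cover everything (all 35 combinations miss at least one point), so 4 is optimal.

4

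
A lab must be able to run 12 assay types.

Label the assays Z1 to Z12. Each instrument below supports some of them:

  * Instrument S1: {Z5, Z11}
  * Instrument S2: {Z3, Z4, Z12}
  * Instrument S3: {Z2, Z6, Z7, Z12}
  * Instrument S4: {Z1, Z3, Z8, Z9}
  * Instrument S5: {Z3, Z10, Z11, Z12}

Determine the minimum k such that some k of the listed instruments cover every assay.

5

Take {S1, S2, S3, S4, S5}. Their union is {Z1, Z2, Z3, Z4, Z5, Z6, Z7, Z8, Z9, Z10, Z11, Z12}, which is all 12 assays.
No 4 of the 5 instruments cover everything (all 5 combinations miss at least one assay), so 5 is optimal.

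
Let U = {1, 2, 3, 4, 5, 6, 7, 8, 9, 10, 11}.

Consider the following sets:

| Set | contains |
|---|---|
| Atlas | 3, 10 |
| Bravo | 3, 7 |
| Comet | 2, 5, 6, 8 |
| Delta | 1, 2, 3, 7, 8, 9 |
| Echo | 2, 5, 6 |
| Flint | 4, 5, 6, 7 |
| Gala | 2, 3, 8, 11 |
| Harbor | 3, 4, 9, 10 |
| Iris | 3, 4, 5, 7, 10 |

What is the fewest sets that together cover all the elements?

4

Take {Atlas, Delta, Flint, Gala}. Their union is {1, 2, 3, 4, 5, 6, 7, 8, 9, 10, 11}, which is all 11 elements.
No 3 of the 9 sets cover everything (all 84 combinations miss at least one element), so 4 is optimal.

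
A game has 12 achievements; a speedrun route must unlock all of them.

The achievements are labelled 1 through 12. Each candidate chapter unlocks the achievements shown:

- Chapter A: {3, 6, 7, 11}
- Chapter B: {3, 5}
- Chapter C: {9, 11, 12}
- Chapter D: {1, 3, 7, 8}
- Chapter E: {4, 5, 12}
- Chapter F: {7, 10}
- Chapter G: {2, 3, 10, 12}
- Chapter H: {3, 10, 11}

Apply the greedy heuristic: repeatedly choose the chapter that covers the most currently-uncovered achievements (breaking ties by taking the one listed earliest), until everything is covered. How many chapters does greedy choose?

Greedy: pick A (covers 4 new) → pick E (covers 3 new) → pick D (covers 2 new) → pick G (covers 2 new) → pick C (covers 1 new). Total picks: 5.

5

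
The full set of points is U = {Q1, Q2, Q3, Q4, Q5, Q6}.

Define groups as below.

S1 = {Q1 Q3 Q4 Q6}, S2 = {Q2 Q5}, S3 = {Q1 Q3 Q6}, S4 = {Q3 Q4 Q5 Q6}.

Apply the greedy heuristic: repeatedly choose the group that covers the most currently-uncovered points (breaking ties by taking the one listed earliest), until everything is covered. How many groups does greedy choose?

2

Greedy: pick S1 (covers 4 new) → pick S2 (covers 2 new). Total picks: 2.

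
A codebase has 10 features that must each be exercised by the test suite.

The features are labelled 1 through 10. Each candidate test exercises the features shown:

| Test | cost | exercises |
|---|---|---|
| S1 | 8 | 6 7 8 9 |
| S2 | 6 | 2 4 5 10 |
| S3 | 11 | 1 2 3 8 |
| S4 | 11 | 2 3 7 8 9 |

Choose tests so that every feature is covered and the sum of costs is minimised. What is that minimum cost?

25

S1, S2, S3 together cover every feature (S1 ∪ S2 ∪ S3 = {1, 2, 3, 4, 5, 6, 7, 8, 9, 10}); total cost 8 + 6 + 11 = 25.
No covering selection has total cost below 25.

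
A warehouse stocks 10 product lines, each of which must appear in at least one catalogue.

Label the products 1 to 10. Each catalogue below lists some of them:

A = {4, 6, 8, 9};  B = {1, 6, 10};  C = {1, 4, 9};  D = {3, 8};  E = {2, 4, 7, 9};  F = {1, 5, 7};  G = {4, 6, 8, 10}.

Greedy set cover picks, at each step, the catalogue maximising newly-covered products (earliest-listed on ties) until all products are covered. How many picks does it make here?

5

Greedy: pick A (covers 4 new) → pick F (covers 3 new) → pick B (covers 1 new) → pick D (covers 1 new) → pick E (covers 1 new). Total picks: 5.
(The true minimum cover uses only 4 catalogues, so greedy is not optimal here.)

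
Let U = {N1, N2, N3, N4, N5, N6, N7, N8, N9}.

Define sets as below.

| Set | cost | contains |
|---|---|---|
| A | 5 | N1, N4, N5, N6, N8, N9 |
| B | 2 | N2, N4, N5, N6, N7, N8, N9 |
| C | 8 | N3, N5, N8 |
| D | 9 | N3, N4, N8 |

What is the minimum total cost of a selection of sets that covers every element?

15

A, B, C together cover every element (A ∪ B ∪ C = {N1, N2, N3, N4, N5, N6, N7, N8, N9}); total cost 5 + 2 + 8 = 15.
No covering selection has total cost below 15.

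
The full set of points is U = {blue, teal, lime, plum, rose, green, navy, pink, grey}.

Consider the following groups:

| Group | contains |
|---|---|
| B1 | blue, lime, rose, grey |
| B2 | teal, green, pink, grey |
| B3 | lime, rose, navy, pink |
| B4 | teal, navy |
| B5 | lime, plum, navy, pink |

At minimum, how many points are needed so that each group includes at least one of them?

Take H = {teal, lime}. Each listed group contains at least one of these, so H is a hitting set of size 2.
The groups B1, B4 are pairwise disjoint, so any hitting set needs a separate point for each — at least 2. Hence 2 is optimal.

2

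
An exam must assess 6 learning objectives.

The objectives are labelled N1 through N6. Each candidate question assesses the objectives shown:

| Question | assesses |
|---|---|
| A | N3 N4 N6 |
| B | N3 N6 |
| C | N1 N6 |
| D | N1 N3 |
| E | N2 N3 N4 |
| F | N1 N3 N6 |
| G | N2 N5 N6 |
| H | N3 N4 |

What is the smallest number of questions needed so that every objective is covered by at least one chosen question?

3

Take {F, G, H}. Their union is {N1, N2, N3, N4, N5, N6}, which is all 6 objectives.
Only G contains N5, so G is forced; the remaining 3 objectives need at least 2 more questions (each remaining question adds at most 2) — so at least 3 questions are needed, and 3 is optimal.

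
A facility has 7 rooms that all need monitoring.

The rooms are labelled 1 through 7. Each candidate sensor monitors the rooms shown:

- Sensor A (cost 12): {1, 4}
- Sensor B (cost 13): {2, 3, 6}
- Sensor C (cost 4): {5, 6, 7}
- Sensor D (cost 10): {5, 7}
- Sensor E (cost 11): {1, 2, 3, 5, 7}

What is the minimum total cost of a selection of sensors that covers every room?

27

A, C, E together cover every room (A ∪ C ∪ E = {1, 2, 3, 4, 5, 6, 7}); total cost 12 + 4 + 11 = 27.
No covering selection has total cost below 27.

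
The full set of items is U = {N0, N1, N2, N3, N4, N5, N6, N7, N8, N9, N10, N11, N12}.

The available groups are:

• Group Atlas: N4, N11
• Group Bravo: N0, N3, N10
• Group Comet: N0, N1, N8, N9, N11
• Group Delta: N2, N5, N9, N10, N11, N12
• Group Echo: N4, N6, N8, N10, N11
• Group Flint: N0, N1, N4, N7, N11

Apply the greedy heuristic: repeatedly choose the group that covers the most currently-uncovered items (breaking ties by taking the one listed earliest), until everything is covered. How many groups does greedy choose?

4

Greedy: pick Delta (covers 6 new) → pick Flint (covers 4 new) → pick Echo (covers 2 new) → pick Bravo (covers 1 new). Total picks: 4.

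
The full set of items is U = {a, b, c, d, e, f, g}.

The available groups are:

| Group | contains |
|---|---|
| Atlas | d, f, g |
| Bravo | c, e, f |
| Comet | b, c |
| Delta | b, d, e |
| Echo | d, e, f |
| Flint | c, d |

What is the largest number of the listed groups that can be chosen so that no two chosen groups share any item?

Comet, Echo are pairwise disjoint (Comet={b,c}; Echo={d,e,f}).
Every remaining group overlaps one of these, and no 3 of the listed groups are pairwise disjoint, so 2 is the maximum.

2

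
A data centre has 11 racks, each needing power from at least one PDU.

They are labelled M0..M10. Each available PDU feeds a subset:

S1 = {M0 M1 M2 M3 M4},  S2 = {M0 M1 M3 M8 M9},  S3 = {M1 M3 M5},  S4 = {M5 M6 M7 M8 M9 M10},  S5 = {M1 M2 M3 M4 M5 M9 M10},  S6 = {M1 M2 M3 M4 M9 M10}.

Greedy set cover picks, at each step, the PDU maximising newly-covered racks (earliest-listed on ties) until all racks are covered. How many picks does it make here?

3

Greedy: pick S5 (covers 7 new) → pick S4 (covers 3 new) → pick S1 (covers 1 new). Total picks: 3.
(The true minimum cover uses only 2 PDUs, so greedy is not optimal here.)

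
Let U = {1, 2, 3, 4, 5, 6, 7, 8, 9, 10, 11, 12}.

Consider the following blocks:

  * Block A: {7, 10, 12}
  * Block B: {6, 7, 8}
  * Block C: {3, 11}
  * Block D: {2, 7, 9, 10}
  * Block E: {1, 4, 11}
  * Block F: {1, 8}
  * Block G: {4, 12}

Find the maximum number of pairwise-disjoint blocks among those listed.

4

C, D, F, G are pairwise disjoint (C={3,11}; D={2,7,9,10}; F={1,8}; G={4,12}).
Every remaining block overlaps one of these, and no 5 of the listed blocks are pairwise disjoint, so 4 is the maximum.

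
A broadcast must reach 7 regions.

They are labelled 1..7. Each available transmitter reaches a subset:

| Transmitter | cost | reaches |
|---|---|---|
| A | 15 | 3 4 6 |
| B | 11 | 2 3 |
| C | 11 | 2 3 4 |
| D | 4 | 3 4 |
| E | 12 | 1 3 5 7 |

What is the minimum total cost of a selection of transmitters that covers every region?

38

A, C, E together cover every region (A ∪ C ∪ E = {1, 2, 3, 4, 5, 6, 7}); total cost 15 + 11 + 12 = 38.
The greedy pick D, E, B, A costs 42; no covering selection beats 38.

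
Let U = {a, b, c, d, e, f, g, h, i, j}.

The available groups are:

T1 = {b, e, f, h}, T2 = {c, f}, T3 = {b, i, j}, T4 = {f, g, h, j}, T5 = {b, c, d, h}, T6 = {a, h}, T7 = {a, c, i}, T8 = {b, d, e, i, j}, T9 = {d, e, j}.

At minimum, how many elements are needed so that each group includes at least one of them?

T = {c, h, j} meets every group (each contains at least one member of T), and |T| = 3.
The groups T2, T6, T9 are pairwise disjoint, so any hitting set needs a separate element for each — at least 3. Hence 3 is optimal.

3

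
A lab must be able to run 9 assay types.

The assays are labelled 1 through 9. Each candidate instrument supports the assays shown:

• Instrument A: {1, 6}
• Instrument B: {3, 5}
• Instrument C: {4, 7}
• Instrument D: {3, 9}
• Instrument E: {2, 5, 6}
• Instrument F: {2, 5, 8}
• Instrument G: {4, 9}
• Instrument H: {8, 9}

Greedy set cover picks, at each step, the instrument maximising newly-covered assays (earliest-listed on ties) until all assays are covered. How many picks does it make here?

Greedy: pick E (covers 3 new) → pick C (covers 2 new) → pick D (covers 2 new) → pick A (covers 1 new) → pick F (covers 1 new). Total picks: 5.
(The true minimum cover uses only 4 instruments, so greedy is not optimal here.)

5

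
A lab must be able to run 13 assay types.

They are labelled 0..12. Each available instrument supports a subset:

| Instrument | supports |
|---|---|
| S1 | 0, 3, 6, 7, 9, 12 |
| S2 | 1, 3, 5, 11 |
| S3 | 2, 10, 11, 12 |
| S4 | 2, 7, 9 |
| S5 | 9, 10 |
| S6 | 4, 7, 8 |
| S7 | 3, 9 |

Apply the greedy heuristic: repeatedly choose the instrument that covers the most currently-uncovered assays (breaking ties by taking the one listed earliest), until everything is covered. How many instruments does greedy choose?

4

Greedy: pick S1 (covers 6 new) → pick S2 (covers 3 new) → pick S3 (covers 2 new) → pick S6 (covers 2 new). Total picks: 4.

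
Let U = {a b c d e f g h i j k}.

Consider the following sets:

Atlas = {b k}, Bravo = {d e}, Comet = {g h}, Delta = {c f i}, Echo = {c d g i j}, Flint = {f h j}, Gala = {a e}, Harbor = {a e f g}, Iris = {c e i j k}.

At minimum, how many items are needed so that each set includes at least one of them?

4

The 4 items {c, e, h, k} hit every set.
The sets Atlas, Comet, Delta, Gala are pairwise disjoint, so any hitting set needs a separate item for each — at least 4. Hence 4 is optimal.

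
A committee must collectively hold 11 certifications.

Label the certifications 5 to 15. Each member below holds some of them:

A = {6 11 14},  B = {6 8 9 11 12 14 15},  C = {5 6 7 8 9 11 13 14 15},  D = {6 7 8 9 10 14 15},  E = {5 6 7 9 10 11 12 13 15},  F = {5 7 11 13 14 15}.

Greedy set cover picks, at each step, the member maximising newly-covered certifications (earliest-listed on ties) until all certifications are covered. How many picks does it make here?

2

Greedy: pick C (covers 9 new) → pick E (covers 2 new). Total picks: 2.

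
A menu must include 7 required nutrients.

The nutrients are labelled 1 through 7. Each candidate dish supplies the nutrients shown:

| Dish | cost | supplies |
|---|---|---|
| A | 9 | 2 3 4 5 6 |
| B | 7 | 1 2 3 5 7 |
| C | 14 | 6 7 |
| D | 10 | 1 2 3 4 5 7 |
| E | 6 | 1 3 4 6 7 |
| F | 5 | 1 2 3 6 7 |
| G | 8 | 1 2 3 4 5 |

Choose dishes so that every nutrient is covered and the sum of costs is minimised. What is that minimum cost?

F, G together cover every nutrient (F ∪ G = {1, 2, 3, 4, 5, 6, 7}); total cost 5 + 8 = 13.
No covering selection has total cost below 13.

13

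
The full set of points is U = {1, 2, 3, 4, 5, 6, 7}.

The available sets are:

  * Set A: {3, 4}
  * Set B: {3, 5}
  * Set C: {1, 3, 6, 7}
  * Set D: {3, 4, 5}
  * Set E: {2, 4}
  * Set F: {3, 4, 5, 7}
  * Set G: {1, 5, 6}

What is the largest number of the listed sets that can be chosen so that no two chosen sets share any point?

2

C, E are pairwise disjoint (C={1,3,6,7}; E={2,4}).
Every remaining set overlaps one of these, and no 3 of the listed sets are pairwise disjoint, so 2 is the maximum.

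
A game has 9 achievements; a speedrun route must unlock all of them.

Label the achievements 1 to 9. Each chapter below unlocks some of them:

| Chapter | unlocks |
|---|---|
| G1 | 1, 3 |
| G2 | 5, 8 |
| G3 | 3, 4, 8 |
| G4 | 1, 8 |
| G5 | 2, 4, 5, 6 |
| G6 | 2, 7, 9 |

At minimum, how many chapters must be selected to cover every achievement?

4

Take {G1, G2, G5, G6}. Their union is {1, 2, 3, 4, 5, 6, 7, 8, 9}, which is all 9 achievements.
Only G5 contains 6, so G5 is forced; the remaining 5 achievements need at least 3 more chapters (each remaining chapter adds at most 2) — so at least 4 chapters are needed, and 4 is optimal.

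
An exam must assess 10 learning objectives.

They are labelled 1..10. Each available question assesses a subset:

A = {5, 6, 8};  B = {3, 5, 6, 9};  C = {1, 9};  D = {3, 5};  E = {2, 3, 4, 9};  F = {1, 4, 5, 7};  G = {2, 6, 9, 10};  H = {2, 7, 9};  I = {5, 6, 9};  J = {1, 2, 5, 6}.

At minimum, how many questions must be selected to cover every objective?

A and E and F and G together: A ∪ E ∪ F ∪ G = {1, 2, 3, 4, 5, 6, 7, 8, 9, 10} — every objective is covered.
No 3 of the 10 questions cover everything (all 120 combinations miss at least one objective), so 4 is optimal.

4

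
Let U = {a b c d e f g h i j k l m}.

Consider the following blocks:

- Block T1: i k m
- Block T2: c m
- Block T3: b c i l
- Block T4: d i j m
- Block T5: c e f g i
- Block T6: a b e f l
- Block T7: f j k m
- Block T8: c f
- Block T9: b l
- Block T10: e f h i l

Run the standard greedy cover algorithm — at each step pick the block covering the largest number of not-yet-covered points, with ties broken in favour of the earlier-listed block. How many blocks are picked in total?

Greedy: pick T5 (covers 5 new) → pick T4 (covers 3 new) → pick T6 (covers 3 new) → pick T1 (covers 1 new) → pick T10 (covers 1 new). Total picks: 5.

5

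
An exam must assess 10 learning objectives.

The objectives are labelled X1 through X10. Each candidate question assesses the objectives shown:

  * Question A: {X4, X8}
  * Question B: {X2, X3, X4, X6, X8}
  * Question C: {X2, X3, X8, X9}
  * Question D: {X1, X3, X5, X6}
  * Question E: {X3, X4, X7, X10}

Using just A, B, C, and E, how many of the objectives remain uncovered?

2

Union of A, B, C, E = {X2, X3, X4, X6, X7, X8, X9, X10}.
Not covered: X1, X5 — 2 objectives.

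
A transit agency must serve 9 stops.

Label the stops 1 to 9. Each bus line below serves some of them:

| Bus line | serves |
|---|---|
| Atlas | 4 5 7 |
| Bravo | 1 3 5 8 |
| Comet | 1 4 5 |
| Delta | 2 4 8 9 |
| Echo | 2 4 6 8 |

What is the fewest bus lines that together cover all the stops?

4

Atlas and Bravo and Delta and Echo together: Atlas ∪ Bravo ∪ Delta ∪ Echo = {1, 2, 3, 4, 5, 6, 7, 8, 9} — every stop is covered.
No 3 of the 5 bus lines cover everything (all 10 combinations miss at least one stop), so 4 is optimal.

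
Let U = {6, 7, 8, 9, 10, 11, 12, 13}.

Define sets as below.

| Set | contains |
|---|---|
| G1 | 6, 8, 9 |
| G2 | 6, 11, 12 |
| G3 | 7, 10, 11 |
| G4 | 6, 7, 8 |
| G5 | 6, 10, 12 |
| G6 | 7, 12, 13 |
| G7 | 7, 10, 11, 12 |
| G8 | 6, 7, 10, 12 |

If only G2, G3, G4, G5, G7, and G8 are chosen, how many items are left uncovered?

2

Union of G2, G3, G4, G5, G7, G8 = {6, 7, 8, 10, 11, 12}.
Not covered: 9, 13 — 2 items.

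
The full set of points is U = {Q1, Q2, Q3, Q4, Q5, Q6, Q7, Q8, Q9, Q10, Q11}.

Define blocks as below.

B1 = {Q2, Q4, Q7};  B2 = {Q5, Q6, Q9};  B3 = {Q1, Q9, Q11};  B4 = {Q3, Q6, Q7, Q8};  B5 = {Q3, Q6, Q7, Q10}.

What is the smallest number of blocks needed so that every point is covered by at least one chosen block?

5

B1, B2, B3, B4, and B5 cover everything between them: the union {Q1, Q2, Q3, Q4, Q5, Q6, Q7, Q8, Q9, Q10, Q11} is all of U.
No 4 of the 5 blocks cover everything (all 5 combinations miss at least one point), so 5 is optimal.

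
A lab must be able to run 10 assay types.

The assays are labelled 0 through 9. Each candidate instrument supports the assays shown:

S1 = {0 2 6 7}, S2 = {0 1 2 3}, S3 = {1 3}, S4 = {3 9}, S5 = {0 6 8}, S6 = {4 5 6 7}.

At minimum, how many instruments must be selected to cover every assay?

4

Take {S2, S4, S5, S6}. Their union is {0, 1, 2, 3, 4, 5, 6, 7, 8, 9}, which is all 10 assays.
Only S5 contains 8, so S5 is forced; the remaining 7 assays need at least 3 more instruments (each remaining instrument adds at most 3) — so at least 4 instruments are needed, and 4 is optimal.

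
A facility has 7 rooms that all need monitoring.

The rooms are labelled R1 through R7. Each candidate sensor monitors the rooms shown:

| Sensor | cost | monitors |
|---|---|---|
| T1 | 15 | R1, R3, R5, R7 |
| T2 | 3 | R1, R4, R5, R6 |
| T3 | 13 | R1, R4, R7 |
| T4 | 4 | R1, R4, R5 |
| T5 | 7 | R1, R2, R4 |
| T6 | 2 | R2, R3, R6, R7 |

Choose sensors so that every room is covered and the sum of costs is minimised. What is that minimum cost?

5

T2, T6 together cover every room (T2 ∪ T6 = {R1, R2, R3, R4, R5, R6, R7}); total cost 3 + 2 = 5.
No covering selection has total cost below 5.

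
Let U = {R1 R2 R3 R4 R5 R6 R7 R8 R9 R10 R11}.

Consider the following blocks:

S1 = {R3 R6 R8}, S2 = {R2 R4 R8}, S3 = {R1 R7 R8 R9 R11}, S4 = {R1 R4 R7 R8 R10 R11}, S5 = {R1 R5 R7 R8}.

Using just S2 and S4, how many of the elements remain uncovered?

4

Union of S2, S4 = {R1, R2, R4, R7, R8, R10, R11}.
Not covered: R3, R5, R6, R9 — 4 elements.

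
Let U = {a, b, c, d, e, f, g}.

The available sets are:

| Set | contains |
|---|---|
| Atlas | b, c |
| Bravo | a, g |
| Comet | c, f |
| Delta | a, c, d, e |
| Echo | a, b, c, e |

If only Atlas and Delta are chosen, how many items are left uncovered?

Union of Atlas, Delta = {a, b, c, d, e}.
Not covered: f, g — 2 items.

2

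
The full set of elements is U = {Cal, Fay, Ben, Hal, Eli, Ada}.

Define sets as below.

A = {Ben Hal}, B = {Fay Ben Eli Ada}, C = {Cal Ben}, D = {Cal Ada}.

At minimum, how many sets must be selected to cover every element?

A and B and C together: A ∪ B ∪ C = {Cal, Fay, Ben, Hal, Eli, Ada} — every element is covered.
Only B contains Fay, so B is forced; the remaining 2 elements need at least 2 more sets (each remaining set adds at most 1) — so at least 3 sets are needed, and 3 is optimal.

3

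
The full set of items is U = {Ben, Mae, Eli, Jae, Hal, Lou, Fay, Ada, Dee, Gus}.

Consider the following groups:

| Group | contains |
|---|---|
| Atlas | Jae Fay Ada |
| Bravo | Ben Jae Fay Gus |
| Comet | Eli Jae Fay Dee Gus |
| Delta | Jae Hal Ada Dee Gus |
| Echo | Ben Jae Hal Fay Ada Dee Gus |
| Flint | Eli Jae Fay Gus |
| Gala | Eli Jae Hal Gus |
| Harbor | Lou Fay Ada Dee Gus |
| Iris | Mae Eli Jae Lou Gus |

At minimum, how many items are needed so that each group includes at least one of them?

2

Take H = {Jae, Gus}. Each listed group contains at least one of these, so H is a hitting set of size 2.
No single item lies in every group, so at least 2 are needed and 2 is optimal.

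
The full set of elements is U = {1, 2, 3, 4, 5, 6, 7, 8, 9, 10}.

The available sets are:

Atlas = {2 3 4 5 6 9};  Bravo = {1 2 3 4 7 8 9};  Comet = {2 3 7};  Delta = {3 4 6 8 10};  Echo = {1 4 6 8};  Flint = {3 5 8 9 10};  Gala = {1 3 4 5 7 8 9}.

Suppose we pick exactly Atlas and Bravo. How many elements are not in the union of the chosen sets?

Union of Atlas, Bravo = {1, 2, 3, 4, 5, 6, 7, 8, 9}.
Not covered: 10 — 1 element.

1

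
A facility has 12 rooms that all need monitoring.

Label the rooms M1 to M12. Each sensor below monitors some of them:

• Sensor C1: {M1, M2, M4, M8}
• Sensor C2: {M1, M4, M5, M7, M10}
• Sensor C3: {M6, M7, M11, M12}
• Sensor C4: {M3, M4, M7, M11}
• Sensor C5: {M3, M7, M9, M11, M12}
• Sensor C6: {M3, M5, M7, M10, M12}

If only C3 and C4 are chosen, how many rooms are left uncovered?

Union of C3, C4 = {M3, M4, M6, M7, M11, M12}.
Not covered: M1, M2, M5, M8, M9, M10 — 6 rooms.

6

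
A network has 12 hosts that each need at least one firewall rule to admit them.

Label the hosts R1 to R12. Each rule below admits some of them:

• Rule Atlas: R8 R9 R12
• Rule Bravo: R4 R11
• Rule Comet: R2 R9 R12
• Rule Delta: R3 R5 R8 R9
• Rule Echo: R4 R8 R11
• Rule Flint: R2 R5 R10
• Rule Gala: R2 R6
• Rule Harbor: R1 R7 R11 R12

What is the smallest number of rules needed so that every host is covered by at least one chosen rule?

5

Take {Bravo, Delta, Flint, Gala, Harbor}. Their union is {R1, R2, R3, R4, R5, R6, R7, R8, R9, R10, R11, R12}, which is all 12 hosts.
No 4 of the 8 rules cover everything (all 70 combinations miss at least one host), so 5 is optimal.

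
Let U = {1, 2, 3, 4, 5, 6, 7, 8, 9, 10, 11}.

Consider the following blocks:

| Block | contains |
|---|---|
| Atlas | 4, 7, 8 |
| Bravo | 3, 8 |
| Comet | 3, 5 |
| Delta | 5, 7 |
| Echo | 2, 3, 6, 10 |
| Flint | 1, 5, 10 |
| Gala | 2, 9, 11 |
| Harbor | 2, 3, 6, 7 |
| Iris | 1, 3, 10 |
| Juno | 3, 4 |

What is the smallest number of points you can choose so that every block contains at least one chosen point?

H = {3, 5, 8, 11} meets every block (each contains at least one member of H), and |H| = 4.
No choice of 3 points meets every block, so 4 is the minimum.

4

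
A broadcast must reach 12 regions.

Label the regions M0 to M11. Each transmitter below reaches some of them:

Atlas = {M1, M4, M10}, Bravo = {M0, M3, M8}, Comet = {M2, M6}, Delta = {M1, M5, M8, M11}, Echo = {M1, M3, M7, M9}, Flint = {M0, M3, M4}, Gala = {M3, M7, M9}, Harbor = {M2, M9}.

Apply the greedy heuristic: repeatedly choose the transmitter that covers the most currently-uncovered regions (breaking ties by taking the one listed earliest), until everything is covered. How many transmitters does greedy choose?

Greedy: pick Delta (covers 4 new) → pick Echo (covers 3 new) → pick Atlas (covers 2 new) → pick Comet (covers 2 new) → pick Bravo (covers 1 new). Total picks: 5.

5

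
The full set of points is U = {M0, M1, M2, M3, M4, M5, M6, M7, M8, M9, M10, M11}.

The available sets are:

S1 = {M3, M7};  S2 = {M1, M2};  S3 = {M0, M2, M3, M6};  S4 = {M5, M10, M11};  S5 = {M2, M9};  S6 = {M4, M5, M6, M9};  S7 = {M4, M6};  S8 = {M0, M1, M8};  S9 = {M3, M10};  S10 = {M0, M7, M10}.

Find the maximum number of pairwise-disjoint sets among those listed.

5

S1, S4, S5, S7, S8 are pairwise disjoint (S1={M3,M7}; S4={M5,M10,M11}; S5={M2,M9}; S7={M4,M6}; S8={M0,M1,M8}).
Every remaining set overlaps one of these, and no 6 of the listed sets are pairwise disjoint, so 5 is the maximum.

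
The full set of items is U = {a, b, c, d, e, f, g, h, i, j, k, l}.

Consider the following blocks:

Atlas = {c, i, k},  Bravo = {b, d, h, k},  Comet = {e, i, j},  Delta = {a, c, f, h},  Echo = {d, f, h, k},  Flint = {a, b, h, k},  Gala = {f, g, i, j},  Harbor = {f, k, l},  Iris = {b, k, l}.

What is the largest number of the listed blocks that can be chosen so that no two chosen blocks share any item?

Comet, Delta, Iris are pairwise disjoint (Comet={e,i,j}; Delta={a,c,f,h}; Iris={b,k,l}).
Every remaining block overlaps one of these, and no 4 of the listed blocks are pairwise disjoint, so 3 is the maximum.

3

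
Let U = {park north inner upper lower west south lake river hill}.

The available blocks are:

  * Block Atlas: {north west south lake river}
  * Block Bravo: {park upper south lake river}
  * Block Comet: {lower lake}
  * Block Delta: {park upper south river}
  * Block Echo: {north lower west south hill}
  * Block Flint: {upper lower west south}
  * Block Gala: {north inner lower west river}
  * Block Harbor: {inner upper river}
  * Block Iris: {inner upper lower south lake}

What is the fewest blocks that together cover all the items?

3

Bravo, Echo, and Harbor cover everything between them: the union {park, north, inner, upper, lower, west, south, lake, river, hill} is all of U.
Only Echo contains hill, so Echo is forced; the remaining 5 items need at least 2 more blocks (each remaining block adds at most 4) — so at least 3 blocks are needed, and 3 is optimal.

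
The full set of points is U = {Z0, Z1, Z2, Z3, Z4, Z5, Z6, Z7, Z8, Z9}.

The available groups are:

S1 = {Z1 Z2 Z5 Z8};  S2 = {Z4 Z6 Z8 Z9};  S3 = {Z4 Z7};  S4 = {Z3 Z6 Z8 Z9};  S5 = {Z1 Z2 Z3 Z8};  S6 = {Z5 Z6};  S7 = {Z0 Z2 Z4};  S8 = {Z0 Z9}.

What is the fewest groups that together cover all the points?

4

S1 and S3 and S4 and S7 together: S1 ∪ S3 ∪ S4 ∪ S7 = {Z0, Z1, Z2, Z3, Z4, Z5, Z6, Z7, Z8, Z9} — every point is covered.
No 3 of the 8 groups cover everything (all 56 combinations miss at least one point), so 4 is optimal.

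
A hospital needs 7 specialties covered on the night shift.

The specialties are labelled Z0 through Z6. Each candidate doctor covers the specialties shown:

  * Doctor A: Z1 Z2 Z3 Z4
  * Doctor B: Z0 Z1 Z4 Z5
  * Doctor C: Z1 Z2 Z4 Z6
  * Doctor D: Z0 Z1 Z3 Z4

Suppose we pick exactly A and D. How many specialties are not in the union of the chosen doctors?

2

Union of A, D = {Z0, Z1, Z2, Z3, Z4}.
Not covered: Z5, Z6 — 2 specialties.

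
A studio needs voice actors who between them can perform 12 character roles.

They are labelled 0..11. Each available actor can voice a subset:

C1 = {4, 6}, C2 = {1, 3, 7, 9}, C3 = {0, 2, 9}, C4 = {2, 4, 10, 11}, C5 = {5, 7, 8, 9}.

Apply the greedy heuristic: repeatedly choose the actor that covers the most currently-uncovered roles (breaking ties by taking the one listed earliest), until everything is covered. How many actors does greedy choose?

Greedy: pick C2 (covers 4 new) → pick C4 (covers 4 new) → pick C5 (covers 2 new) → pick C1 (covers 1 new) → pick C3 (covers 1 new). Total picks: 5.

5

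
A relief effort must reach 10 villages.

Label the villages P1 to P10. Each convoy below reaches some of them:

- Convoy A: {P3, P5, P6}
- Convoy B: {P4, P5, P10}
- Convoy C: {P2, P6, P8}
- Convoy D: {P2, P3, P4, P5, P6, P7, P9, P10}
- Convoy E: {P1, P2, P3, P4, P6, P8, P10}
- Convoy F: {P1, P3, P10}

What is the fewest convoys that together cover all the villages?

D and E together: D ∪ E = {P1, P2, P3, P4, P5, P6, P7, P8, P9, P10} — every village is covered.
No single convoy has all 10 villages (the largest, D, has 8), so 2 is optimal.

2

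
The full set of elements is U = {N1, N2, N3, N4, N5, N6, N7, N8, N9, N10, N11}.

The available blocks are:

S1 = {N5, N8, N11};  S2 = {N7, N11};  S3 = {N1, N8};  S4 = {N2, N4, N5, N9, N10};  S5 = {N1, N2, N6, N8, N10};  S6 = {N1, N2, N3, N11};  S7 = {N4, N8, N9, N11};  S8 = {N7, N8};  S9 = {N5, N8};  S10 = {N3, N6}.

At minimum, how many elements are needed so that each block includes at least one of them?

H = {N2, N3, N8, N11} meets every block (each contains at least one member of H), and |H| = 4.
The blocks S2, S3, S4, S10 are pairwise disjoint, so any hitting set needs a separate element for each — at least 4. Hence 4 is optimal.

4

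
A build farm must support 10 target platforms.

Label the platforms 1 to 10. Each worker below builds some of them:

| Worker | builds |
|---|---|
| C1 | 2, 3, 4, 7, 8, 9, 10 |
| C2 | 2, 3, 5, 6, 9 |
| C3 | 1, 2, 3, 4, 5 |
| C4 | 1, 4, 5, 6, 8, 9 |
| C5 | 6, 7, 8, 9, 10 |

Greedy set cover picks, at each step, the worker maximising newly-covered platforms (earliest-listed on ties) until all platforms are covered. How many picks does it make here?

Greedy: pick C1 (covers 7 new) → pick C4 (covers 3 new). Total picks: 2.

2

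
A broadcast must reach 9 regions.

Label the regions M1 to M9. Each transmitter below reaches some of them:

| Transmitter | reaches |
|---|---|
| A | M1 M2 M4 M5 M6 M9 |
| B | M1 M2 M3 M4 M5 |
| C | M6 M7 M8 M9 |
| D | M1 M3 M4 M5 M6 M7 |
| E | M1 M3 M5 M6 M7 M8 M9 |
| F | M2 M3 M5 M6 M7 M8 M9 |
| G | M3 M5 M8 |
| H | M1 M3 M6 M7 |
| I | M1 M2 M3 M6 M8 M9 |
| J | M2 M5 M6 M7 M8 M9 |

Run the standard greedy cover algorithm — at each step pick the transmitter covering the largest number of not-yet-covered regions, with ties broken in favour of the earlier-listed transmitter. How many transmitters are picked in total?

Greedy: pick E (covers 7 new) → pick A (covers 2 new). Total picks: 2.

2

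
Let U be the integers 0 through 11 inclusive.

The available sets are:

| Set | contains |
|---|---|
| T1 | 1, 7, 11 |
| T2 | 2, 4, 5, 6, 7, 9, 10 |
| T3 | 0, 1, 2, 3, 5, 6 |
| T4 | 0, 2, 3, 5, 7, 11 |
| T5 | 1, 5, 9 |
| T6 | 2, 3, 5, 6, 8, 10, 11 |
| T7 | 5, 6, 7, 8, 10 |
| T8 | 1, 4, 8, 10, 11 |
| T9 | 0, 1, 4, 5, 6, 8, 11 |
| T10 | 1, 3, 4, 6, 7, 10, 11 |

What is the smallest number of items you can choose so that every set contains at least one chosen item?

Take H = {5, 11}. Each listed set contains at least one of these, so H is a hitting set of size 2.
No single item lies in every set, so at least 2 are needed and 2 is optimal.

2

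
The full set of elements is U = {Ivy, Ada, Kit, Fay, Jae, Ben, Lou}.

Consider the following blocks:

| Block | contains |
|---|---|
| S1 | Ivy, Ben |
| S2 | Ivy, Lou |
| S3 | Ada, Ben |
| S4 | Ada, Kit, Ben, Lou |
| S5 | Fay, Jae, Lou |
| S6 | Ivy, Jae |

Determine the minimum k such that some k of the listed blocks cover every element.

S1 and S4 and S5 together: S1 ∪ S4 ∪ S5 = {Ivy, Ada, Kit, Fay, Jae, Ben, Lou} — every element is covered.
Only S4 contains Kit, so S4 is forced; the remaining 3 elements need at least 2 more blocks (each remaining block adds at most 2) — so at least 3 blocks are needed, and 3 is optimal.

3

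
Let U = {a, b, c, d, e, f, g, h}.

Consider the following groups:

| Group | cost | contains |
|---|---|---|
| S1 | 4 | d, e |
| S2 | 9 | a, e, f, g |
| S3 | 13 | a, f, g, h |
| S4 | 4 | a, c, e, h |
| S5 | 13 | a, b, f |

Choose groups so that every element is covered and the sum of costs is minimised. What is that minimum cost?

30

S1, S2, S4, S5 together cover every element (S1 ∪ S2 ∪ S4 ∪ S5 = {a, b, c, d, e, f, g, h}); total cost 4 + 9 + 4 + 13 = 30.
No covering selection has total cost below 30.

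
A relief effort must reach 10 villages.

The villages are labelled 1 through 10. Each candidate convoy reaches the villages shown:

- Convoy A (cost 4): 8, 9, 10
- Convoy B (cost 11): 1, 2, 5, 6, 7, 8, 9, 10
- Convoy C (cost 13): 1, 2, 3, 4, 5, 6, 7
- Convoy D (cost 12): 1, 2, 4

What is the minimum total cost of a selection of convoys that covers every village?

17

A, C together cover every village (A ∪ C = {1, 2, 3, 4, 5, 6, 7, 8, 9, 10}); total cost 4 + 13 = 17.
No covering selection has total cost below 17.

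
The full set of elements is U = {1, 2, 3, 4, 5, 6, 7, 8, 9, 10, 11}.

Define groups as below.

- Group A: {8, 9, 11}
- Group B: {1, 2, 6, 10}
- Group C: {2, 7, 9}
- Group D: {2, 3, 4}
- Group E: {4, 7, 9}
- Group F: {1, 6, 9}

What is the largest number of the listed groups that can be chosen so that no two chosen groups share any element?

2

B, E are pairwise disjoint (B={1,2,6,10}; E={4,7,9}).
Every remaining group overlaps one of these, and no 3 of the listed groups are pairwise disjoint, so 2 is the maximum.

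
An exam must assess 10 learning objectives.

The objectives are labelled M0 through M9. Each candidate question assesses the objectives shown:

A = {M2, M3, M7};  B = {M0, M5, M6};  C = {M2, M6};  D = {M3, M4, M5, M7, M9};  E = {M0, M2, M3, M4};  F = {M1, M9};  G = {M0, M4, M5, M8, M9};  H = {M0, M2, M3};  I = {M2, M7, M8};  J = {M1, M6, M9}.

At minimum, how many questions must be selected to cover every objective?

3

Take {A, G, J}. Their union is {M0, M1, M2, M3, M4, M5, M6, M7, M8, M9}, which is all 10 objectives.
No 2 of the 10 questions cover everything (all 45 combinations miss at least one objective), so 3 is optimal.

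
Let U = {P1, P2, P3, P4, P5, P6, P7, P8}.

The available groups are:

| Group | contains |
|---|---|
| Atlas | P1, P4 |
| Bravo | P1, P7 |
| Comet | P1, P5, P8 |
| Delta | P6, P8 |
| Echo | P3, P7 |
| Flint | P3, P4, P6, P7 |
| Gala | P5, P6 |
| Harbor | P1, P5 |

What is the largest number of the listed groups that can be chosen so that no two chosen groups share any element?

3

Atlas, Delta, Echo are pairwise disjoint (Atlas={P1,P4}; Delta={P6,P8}; Echo={P3,P7}).
Every remaining group overlaps one of these, and no 4 of the listed groups are pairwise disjoint, so 3 is the maximum.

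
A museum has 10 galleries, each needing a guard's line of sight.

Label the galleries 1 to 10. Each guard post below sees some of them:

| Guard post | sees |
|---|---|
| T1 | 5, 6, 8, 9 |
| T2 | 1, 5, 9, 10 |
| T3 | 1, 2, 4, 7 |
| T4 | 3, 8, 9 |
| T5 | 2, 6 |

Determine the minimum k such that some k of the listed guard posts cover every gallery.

T1 and T2 and T3 and T4 together: T1 ∪ T2 ∪ T3 ∪ T4 = {1, 2, 3, 4, 5, 6, 7, 8, 9, 10} — every gallery is covered.
No 3 of the 5 guard posts cover everything (all 10 combinations miss at least one gallery), so 4 is optimal.

4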